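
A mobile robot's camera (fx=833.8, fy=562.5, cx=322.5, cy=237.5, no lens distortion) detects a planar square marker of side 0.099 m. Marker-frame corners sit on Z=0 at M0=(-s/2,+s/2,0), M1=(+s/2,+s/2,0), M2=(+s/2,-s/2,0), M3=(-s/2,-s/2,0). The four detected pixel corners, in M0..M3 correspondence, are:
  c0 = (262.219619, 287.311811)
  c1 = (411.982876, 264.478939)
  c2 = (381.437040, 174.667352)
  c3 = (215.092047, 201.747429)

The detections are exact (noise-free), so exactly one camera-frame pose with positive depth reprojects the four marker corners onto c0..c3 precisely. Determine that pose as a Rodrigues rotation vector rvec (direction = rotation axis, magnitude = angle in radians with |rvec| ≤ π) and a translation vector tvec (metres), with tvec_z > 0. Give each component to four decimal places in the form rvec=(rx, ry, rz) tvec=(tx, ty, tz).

Intrinsics K: fx=833.8, fy=562.5, cx=322.5, cy=237.5
Marker side s = 0.099 m; corners in marker frame (Z=0):
  M0 = (-0.0495, +0.0495, 0)
  M1 = (+0.0495, +0.0495, 0)
  M2 = (+0.0495, -0.0495, 0)
  M3 = (-0.0495, -0.0495, 0)
Detected image corners:
  c0 = (262.219619, 287.311811) px
  c1 = (411.982876, 264.478939) px
  c2 = (381.437040, 174.667352) px
  c3 = (215.092047, 201.747429) px
Planar DLT: solve 8×8 A·h = b for H (H[2,2]=1):
  H  [+1536.21904 +743.36054 +318.05686]
  H  [-291.61212 +1141.45936 +234.55311]
  H  [-0.17538 +1.10281 +1.00000]
B = K⁻¹H; ‖b₁‖=1.969096, ‖b₂‖=1.969096; λ = 2/(‖b₁‖+‖b₂‖) = 0.507847, sign → tz>0 ⇒ λ=+0.507847
r₁ = λ·B[:,0] = (+0.97012,-0.22567,-0.08907); r₂ = λ·B[:,1] = (+0.23614,+0.79409,+0.56006)
r₃ = r₁×r₂ = (-0.05566,-0.56436,+0.82365); SVD([r₁ r₂ r₃]) → R = UVᵀ:
  R  [+0.97012 +0.23614 -0.05566]
  R  [-0.22567 +0.79409 -0.56436]
  R  [-0.08907 +0.56006 +0.82365]
t = (-0.00271, -0.00266, +0.50785) m
tr R = 2.587860; θ = arccos((tr R − 1)/2) = 0.653551 rad = 37.446°
axis k = ((R−Rᵀ)₃₂, (R−Rᵀ)₁₃, (R−Rᵀ)₂₁) / (2 sinθ) = (+0.924671, +0.027470, -0.379776)
rvec = θ·k = (+0.604319, +0.017953, -0.248203)

rvec=(0.6043, 0.0180, -0.2482) tvec=(-0.0027, -0.0027, 0.5078)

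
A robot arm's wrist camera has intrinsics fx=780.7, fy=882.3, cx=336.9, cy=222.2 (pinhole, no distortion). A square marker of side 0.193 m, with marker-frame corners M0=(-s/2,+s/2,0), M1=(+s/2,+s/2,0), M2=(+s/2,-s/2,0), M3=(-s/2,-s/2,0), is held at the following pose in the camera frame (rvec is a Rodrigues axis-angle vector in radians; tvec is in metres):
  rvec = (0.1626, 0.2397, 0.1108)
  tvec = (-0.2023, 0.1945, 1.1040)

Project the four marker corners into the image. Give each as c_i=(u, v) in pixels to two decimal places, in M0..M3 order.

c0=(129.11, 435.91) c1=(253.21, 464.32) c2=(263.27, 315.15) c3=(135.03, 291.77)

Intrinsics K: fx=780.7, fy=882.3, cx=336.9, cy=222.2
Marker side s = 0.193 m; corners in marker frame (Z=0):
  M0 = (-0.0965, +0.0965, 0)
  M1 = (+0.0965, +0.0965, 0)
  M2 = (+0.0965, -0.0965, 0)
  M3 = (-0.0965, -0.0965, 0)
rvec = (0.1626, 0.2397, 0.1108), |rvec| = θ = 0.31012 rad = 17.768°
Rodrigues: sinθ=0.30517, 1−cosθ=0.04770; R = I + sinθ·[k]× + (1−cosθ)·[k]×²:
    [+0.96541 -0.08970 +0.24481]
    [+0.12836 +0.98080 -0.14683]
    [-0.22694 +0.17318 +0.95839]
t = (-0.2023, 0.1945, 1.1040) m
M0: Pc = R·M0+t = (-0.30412, +0.27676, +1.14261); u = 780.7·(-0.30412)/1.14261 + 336.9 = 129.1083, v = 882.3·(+0.27676)/1.14261 + 222.2 = 435.9079
M1: Pc = R·M1+t = (-0.11779, +0.30153, +1.09881); u = 780.7·(-0.11779)/1.09881 + 336.9 = 253.2081, v = 882.3·(+0.30153)/1.09881 + 222.2 = 464.3192
M2: Pc = R·M2+t = (-0.10048, +0.11224, +1.06539); u = 780.7·(-0.10048)/1.06539 + 336.9 = 263.2686, v = 882.3·(+0.11224)/1.06539 + 222.2 = 315.1516
M3: Pc = R·M3+t = (-0.28681, +0.08747, +1.10919); u = 780.7·(-0.28681)/1.10919 + 336.9 = 135.0320, v = 882.3·(+0.08747)/1.10919 + 222.2 = 291.7745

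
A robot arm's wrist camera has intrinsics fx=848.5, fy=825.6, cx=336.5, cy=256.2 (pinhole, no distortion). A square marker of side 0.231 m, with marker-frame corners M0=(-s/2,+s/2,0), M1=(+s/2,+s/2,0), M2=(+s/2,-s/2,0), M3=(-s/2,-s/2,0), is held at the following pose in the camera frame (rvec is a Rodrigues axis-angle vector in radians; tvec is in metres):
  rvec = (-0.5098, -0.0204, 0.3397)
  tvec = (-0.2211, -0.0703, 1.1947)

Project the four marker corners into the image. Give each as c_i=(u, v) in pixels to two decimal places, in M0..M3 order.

c0=(65.37, 246.69) c1=(225.28, 301.15) c2=(284.73, 171.58) c3=(138.26, 123.48)

Intrinsics K: fx=848.5, fy=825.6, cx=336.5, cy=256.2
Marker side s = 0.231 m; corners in marker frame (Z=0):
  M0 = (-0.1155, +0.1155, 0)
  M1 = (+0.1155, +0.1155, 0)
  M2 = (+0.1155, -0.1155, 0)
  M3 = (-0.1155, -0.1155, 0)
rvec = (-0.5098, -0.0204, 0.3397), |rvec| = θ = 0.61295 rad = 35.119°
Rodrigues: sinθ=0.57528, 1−cosθ=0.18205; R = I + sinθ·[k]× + (1−cosθ)·[k]×²:
    [+0.94388 -0.31379 -0.10306]
    [+0.32386 +0.81816 +0.47511]
    [-0.06477 -0.48183 +0.87387]
t = (-0.2211, -0.0703, 1.1947) m
M0: Pc = R·M0+t = (-0.36636, -0.01321, +1.14653); u = 848.5·(-0.36636)/1.14653 + 336.5 = 65.3711, v = 825.6·(-0.01321)/1.14653 + 256.2 = 246.6882
M1: Pc = R·M1+t = (-0.14832, +0.06160, +1.13157); u = 848.5·(-0.14832)/1.13157 + 336.5 = 225.2804, v = 825.6·(+0.06160)/1.13157 + 256.2 = 301.1462
M2: Pc = R·M2+t = (-0.07584, -0.12739, +1.24287); u = 848.5·(-0.07584)/1.24287 + 336.5 = 284.7251, v = 825.6·(-0.12739)/1.24287 + 256.2 = 171.5783
M3: Pc = R·M3+t = (-0.29388, -0.20220, +1.25783); u = 848.5·(-0.29388)/1.25783 + 336.5 = 138.2588, v = 825.6·(-0.20220)/1.25783 + 256.2 = 123.4803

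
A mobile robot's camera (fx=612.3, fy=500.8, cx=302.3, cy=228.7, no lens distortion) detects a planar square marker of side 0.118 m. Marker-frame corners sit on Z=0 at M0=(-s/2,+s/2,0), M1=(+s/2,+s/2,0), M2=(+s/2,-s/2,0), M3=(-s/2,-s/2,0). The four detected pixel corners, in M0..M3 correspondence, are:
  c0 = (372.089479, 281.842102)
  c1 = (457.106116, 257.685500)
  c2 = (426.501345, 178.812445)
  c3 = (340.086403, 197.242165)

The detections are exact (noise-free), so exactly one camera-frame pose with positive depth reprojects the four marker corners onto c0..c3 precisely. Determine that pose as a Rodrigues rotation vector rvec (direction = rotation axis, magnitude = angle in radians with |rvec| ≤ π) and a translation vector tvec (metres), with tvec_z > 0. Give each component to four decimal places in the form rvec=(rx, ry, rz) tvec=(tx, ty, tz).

Intrinsics K: fx=612.3, fy=500.8, cx=302.3, cy=228.7
Marker side s = 0.118 m; corners in marker frame (Z=0):
  M0 = (-0.0590, +0.0590, 0)
  M1 = (+0.0590, +0.0590, 0)
  M2 = (+0.0590, -0.0590, 0)
  M3 = (-0.0590, -0.0590, 0)
Detected image corners:
  c0 = (372.089479, 281.842102) px
  c1 = (457.106116, 257.685500) px
  c2 = (426.501345, 178.812445) px
  c3 = (340.086403, 197.242165) px
Planar DLT: solve 8×8 A·h = b for H (H[2,2]=1):
  H  [+955.85392 +236.45298 +400.33370]
  H  [-48.71561 +675.43034 +228.36126]
  H  [+0.57508 -0.07177 +1.00000]
B = K⁻¹H; ‖b₁‖=1.446163, ‖b₂‖=1.446163; λ = 2/(‖b₁‖+‖b₂‖) = 0.691485, sign → tz>0 ⇒ λ=+0.691485
r₁ = λ·B[:,0] = (+0.88314,-0.24886,+0.39766); r₂ = λ·B[:,1] = (+0.29153,+0.95527,-0.04963)
r₃ = r₁×r₂ = (-0.36752,+0.15976,+0.91619); SVD([r₁ r₂ r₃]) → R = UVᵀ:
  R  [+0.88314 +0.29153 -0.36752]
  R  [-0.24886 +0.95527 +0.15976]
  R  [+0.39766 -0.04963 +0.91619]
t = (+0.11071, -0.00047, +0.69148) m
tr R = 2.754604; θ = arccos((tr R − 1)/2) = 0.500585 rad = 28.681°
axis k = ((R−Rᵀ)₃₂, (R−Rᵀ)₁₃, (R−Rᵀ)₂₁) / (2 sinθ) = (-0.218143, -0.797158, -0.562985)
rvec = θ·k = (-0.109199, -0.399045, -0.281822)

rvec=(-0.1092, -0.3990, -0.2818) tvec=(0.1107, -0.0005, 0.6915)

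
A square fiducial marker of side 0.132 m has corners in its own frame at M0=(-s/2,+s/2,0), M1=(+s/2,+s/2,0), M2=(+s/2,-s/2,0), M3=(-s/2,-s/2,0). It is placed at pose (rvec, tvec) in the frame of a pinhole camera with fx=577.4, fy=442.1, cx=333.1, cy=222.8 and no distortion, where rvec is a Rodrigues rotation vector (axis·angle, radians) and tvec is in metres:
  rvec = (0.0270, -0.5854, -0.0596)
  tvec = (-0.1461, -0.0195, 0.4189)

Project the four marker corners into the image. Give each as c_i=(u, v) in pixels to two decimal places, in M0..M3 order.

Intrinsics K: fx=577.4, fy=442.1, cx=333.1, cy=222.8
Marker side s = 0.132 m; corners in marker frame (Z=0):
  M0 = (-0.0660, +0.0660, 0)
  M1 = (+0.0660, +0.0660, 0)
  M2 = (+0.0660, -0.0660, 0)
  M3 = (-0.0660, -0.0660, 0)
rvec = (0.0270, -0.5854, -0.0596), |rvec| = θ = 0.58905 rad = 33.750°
Rodrigues: sinθ=0.55557, 1−cosθ=0.16853; R = I + sinθ·[k]× + (1−cosθ)·[k]×²:
    [+0.83183 +0.04854 -0.55291]
    [-0.06389 +0.99792 -0.00852]
    [+0.55135 +0.04241 +0.83320]
t = (-0.1461, -0.0195, 0.4189) m
M0: Pc = R·M0+t = (-0.19780, +0.05058, +0.38531); u = 577.4·(-0.19780)/0.38531 + 333.1 = 36.6945, v = 442.1·(+0.05058)/0.38531 + 222.8 = 280.8342
M1: Pc = R·M1+t = (-0.08800, +0.04215, +0.45809); u = 577.4·(-0.08800)/0.45809 + 333.1 = 222.1847, v = 442.1·(+0.04215)/0.45809 + 222.8 = 263.4751
M2: Pc = R·M2+t = (-0.09440, -0.08958, +0.45249); u = 577.4·(-0.09440)/0.45249 + 333.1 = 212.6371, v = 442.1·(-0.08958)/0.45249 + 222.8 = 135.2774
M3: Pc = R·M3+t = (-0.20420, -0.08115, +0.37971); u = 577.4·(-0.20420)/0.37971 + 333.1 = 22.5822, v = 442.1·(-0.08115)/0.37971 + 222.8 = 128.3214

c0=(36.69, 280.83) c1=(222.18, 263.48) c2=(212.64, 135.28) c3=(22.58, 128.32)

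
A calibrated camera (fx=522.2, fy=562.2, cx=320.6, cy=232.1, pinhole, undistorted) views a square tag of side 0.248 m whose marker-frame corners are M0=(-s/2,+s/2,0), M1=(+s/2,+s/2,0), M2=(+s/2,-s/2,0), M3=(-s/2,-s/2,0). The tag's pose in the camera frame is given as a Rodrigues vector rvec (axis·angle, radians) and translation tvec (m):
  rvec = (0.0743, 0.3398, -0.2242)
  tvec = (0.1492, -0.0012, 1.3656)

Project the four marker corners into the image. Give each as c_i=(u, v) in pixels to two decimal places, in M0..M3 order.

c0=(344.23, 289.78) c1=(435.28, 271.86) c2=(413.42, 169.35) c3=(323.12, 193.51)

Intrinsics K: fx=522.2, fy=562.2, cx=320.6, cy=232.1
Marker side s = 0.248 m; corners in marker frame (Z=0):
  M0 = (-0.1240, +0.1240, 0)
  M1 = (+0.1240, +0.1240, 0)
  M2 = (+0.1240, -0.1240, 0)
  M3 = (-0.1240, -0.1240, 0)
rvec = (0.0743, 0.3398, -0.2242), |rvec| = θ = 0.41382 rad = 23.710°
Rodrigues: sinθ=0.40211, 1−cosθ=0.08441; R = I + sinθ·[k]× + (1−cosθ)·[k]×²:
    [+0.91831 +0.23030 +0.32197]
    [-0.20541 +0.97250 -0.10975]
    [-0.33840 +0.03465 +0.94037]
t = (0.1492, -0.0012, 1.3656) m
M0: Pc = R·M0+t = (+0.06389, +0.14486, +1.41186); u = 522.2·(+0.06389)/1.41186 + 320.6 = 344.2296, v = 562.2·(+0.14486)/1.41186 + 232.1 = 289.7836
M1: Pc = R·M1+t = (+0.29163, +0.09392, +1.32794); u = 522.2·(+0.29163)/1.32794 + 320.6 = 435.2803, v = 562.2·(+0.09392)/1.32794 + 232.1 = 271.8621
M2: Pc = R·M2+t = (+0.23451, -0.14726, +1.31934); u = 522.2·(+0.23451)/1.31934 + 320.6 = 413.4211, v = 562.2·(-0.14726)/1.31934 + 232.1 = 169.3488
M3: Pc = R·M3+t = (+0.00677, -0.09632, +1.40326); u = 522.2·(+0.00677)/1.40326 + 320.6 = 323.1202, v = 562.2·(-0.09632)/1.40326 + 232.1 = 193.5109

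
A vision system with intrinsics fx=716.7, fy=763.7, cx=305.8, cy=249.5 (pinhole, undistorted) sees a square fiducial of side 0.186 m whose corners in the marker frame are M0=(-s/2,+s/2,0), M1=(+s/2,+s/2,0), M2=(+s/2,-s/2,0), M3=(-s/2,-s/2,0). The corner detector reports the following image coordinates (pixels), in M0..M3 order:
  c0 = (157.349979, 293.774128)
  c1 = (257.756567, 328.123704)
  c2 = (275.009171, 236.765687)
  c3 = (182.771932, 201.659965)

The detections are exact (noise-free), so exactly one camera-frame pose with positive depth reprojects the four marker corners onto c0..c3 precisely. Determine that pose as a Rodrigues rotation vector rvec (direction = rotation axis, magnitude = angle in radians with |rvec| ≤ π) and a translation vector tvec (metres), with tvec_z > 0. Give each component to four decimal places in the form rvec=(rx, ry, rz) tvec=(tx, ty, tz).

rvec=(-0.5355, -0.3536, 0.2530) tvec=(-0.1570, 0.0242, 1.3045)

Intrinsics K: fx=716.7, fy=763.7, cx=305.8, cy=249.5
Marker side s = 0.186 m; corners in marker frame (Z=0):
  M0 = (-0.0930, +0.0930, 0)
  M1 = (+0.0930, +0.0930, 0)
  M2 = (+0.0930, -0.0930, 0)
  M3 = (-0.0930, -0.0930, 0)
Detected image corners:
  c0 = (157.349979, 293.774128) px
  c1 = (257.756567, 328.123704) px
  c2 = (275.009171, 236.765687) px
  c3 = (182.771932, 201.659965) px
Planar DLT: solve 8×8 A·h = b for H (H[2,2]=1):
  H  [+560.69579 -204.13814 +219.52680]
  H  [+239.84111 +384.04725 +263.64810]
  H  [+0.20015 -0.41165 +1.00000]
B = K⁻¹H; ‖b₁‖=0.766554, ‖b₂‖=0.766554; λ = 2/(‖b₁‖+‖b₂‖) = 1.304539, sign → tz>0 ⇒ λ=+1.304539
r₁ = λ·B[:,0] = (+0.90917,+0.32439,+0.26110); r₂ = λ·B[:,1] = (-0.14244,+0.83146,-0.53701)
r₃ = r₁×r₂ = (-0.39130,+0.45104,+0.80215); SVD([r₁ r₂ r₃]) → R = UVᵀ:
  R  [+0.90917 -0.14244 -0.39130]
  R  [+0.32439 +0.83146 +0.45104]
  R  [+0.26110 -0.53701 +0.80215]
t = (-0.15703, +0.02417, +1.30454) m
tr R = 2.542788; θ = arccos((tr R − 1)/2) = 0.689767 rad = 39.521°
axis k = ((R−Rᵀ)₃₂, (R−Rᵀ)₁₃, (R−Rᵀ)₂₁) / (2 sinθ) = (-0.776334, -0.512604, +0.366801)
rvec = θ·k = (-0.535490, -0.353577, +0.253007)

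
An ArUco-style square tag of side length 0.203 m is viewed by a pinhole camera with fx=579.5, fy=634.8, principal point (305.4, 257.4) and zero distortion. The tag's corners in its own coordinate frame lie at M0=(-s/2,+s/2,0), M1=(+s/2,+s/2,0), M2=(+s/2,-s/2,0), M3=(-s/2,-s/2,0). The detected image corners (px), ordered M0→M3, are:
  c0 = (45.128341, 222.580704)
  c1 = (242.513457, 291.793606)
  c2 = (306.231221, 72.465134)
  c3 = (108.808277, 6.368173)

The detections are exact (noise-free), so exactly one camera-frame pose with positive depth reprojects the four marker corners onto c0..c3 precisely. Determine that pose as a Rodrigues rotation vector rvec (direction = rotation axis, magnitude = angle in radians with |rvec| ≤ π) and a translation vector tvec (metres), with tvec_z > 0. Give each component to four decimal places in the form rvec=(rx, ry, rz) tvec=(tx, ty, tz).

rvec=(-0.0166, 0.0342, 0.3069) tvec=(-0.1266, -0.0971, 0.5629)

Intrinsics K: fx=579.5, fy=634.8, cx=305.4, cy=257.4
Marker side s = 0.203 m; corners in marker frame (Z=0):
  M0 = (-0.1015, +0.1015, 0)
  M1 = (+0.1015, +0.1015, 0)
  M2 = (+0.1015, -0.1015, 0)
  M3 = (-0.1015, -0.1015, 0)
Detected image corners:
  c0 = (45.128341, 222.580704) px
  c1 = (242.513457, 291.793606) px
  c2 = (306.231221, 72.465134) px
  c3 = (108.808277, 6.368173) px
Planar DLT: solve 8×8 A·h = b for H (H[2,2]=1):
  H  [+961.13314 -317.26754 +175.08991]
  H  [+323.71998 +1069.77254 +147.86205]
  H  [-0.06433 -0.01981 +1.00000]
B = K⁻¹H; ‖b₁‖=1.776483, ‖b₂‖=1.776483; λ = 2/(‖b₁‖+‖b₂‖) = 0.562910, sign → tz>0 ⇒ λ=+0.562910
r₁ = λ·B[:,0] = (+0.95270,+0.30174,-0.03621); r₂ = λ·B[:,1] = (-0.30231,+0.95315,-0.01115)
r₃ = r₁×r₂ = (+0.03115,+0.02157,+0.99928); SVD([r₁ r₂ r₃]) → R = UVᵀ:
  R  [+0.95270 -0.30231 +0.03115]
  R  [+0.30174 +0.95315 +0.02157]
  R  [-0.03621 -0.01115 +0.99928]
t = (-0.12658, -0.09713, +0.56291) m
tr R = 2.905129; θ = arccos((tr R − 1)/2) = 0.309242 rad = 17.718°
axis k = ((R−Rᵀ)₃₂, (R−Rᵀ)₁₃, (R−Rᵀ)₂₁) / (2 sinθ) = (-0.053767, +0.110668, +0.992402)
rvec = θ·k = (-0.016627, +0.034223, +0.306893)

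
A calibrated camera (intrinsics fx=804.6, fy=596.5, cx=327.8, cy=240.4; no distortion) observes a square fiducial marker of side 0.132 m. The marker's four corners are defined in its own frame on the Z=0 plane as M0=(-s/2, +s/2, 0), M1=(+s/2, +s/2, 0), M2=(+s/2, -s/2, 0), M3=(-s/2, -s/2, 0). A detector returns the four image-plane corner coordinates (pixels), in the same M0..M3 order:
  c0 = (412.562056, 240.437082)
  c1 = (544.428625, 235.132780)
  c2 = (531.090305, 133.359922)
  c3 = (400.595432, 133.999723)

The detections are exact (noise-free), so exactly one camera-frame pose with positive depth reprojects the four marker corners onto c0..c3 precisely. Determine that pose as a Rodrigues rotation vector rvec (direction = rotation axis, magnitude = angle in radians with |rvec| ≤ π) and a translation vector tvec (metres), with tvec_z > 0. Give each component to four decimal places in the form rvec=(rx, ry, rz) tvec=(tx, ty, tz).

rvec=(-0.0924, -0.2512, -0.0633) tvec=(0.1352, -0.0689, 0.7462)

Intrinsics K: fx=804.6, fy=596.5, cx=327.8, cy=240.4
Marker side s = 0.132 m; corners in marker frame (Z=0):
  M0 = (-0.0660, +0.0660, 0)
  M1 = (+0.0660, +0.0660, 0)
  M2 = (+0.0660, -0.0660, 0)
  M3 = (-0.0660, -0.0660, 0)
Detected image corners:
  c0 = (412.562056, 240.437082) px
  c1 = (544.428625, 235.132780) px
  c2 = (531.090305, 133.359922) px
  c3 = (400.595432, 133.999723) px
Planar DLT: solve 8×8 A·h = b for H (H[2,2]=1):
  H  [+1152.52175 +43.25077 +473.57810]
  H  [+40.06710 +767.54636 +185.31584]
  H  [+0.33625 -0.11165 +1.00000]
B = K⁻¹H; ‖b₁‖=1.340097, ‖b₂‖=1.340097; λ = 2/(‖b₁‖+‖b₂‖) = 0.746214, sign → tz>0 ⇒ λ=+0.746214
r₁ = λ·B[:,0] = (+0.96666,-0.05100,+0.25091); r₂ = λ·B[:,1] = (+0.07405,+0.99377,-0.08331)
r₃ = r₁×r₂ = (-0.24510,+0.09912,+0.96442); SVD([r₁ r₂ r₃]) → R = UVᵀ:
  R  [+0.96666 +0.07405 -0.24510]
  R  [-0.05100 +0.99377 +0.09912]
  R  [+0.25091 -0.08331 +0.96442]
t = (+0.13520, -0.06891, +0.74621) m
tr R = 2.924850; θ = arccos((tr R − 1)/2) = 0.275000 rad = 15.756°
axis k = ((R−Rᵀ)₃₂, (R−Rᵀ)₁₃, (R−Rᵀ)₂₁) / (2 sinθ) = (-0.335909, -0.913315, -0.230262)
rvec = θ·k = (-0.092375, -0.251162, -0.063322)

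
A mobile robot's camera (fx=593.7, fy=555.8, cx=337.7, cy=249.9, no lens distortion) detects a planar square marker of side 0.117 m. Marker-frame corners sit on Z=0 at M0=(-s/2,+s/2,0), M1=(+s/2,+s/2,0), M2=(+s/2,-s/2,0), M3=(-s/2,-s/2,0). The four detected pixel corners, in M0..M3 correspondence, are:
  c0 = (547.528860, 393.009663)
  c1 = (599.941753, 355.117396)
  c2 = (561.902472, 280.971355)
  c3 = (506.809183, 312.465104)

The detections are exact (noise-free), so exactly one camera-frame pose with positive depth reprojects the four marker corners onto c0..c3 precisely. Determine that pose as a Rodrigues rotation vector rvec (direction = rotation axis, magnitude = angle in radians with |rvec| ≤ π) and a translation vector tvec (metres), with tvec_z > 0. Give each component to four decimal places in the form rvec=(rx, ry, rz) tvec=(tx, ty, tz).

rvec=(-0.1693, -0.5290, -0.4052) tvec=(0.2822, 0.1174, 0.7710)

Intrinsics K: fx=593.7, fy=555.8, cx=337.7, cy=249.9
Marker side s = 0.117 m; corners in marker frame (Z=0):
  M0 = (-0.0585, +0.0585, 0)
  M1 = (+0.0585, +0.0585, 0)
  M2 = (+0.0585, -0.0585, 0)
  M3 = (-0.0585, -0.0585, 0)
Detected image corners:
  c0 = (547.528860, 393.009663) px
  c1 = (599.941753, 355.117396) px
  c2 = (561.902472, 280.971355) px
  c3 = (506.809183, 312.465104) px
Planar DLT: solve 8×8 A·h = b for H (H[2,2]=1):
  H  [+834.04983 +297.84218 +555.02896]
  H  [-69.66210 +636.81579 +334.54850]
  H  [+0.67607 -0.06909 +1.00000]
B = K⁻¹H; ‖b₁‖=1.297057, ‖b₂‖=1.297057; λ = 2/(‖b₁‖+‖b₂‖) = 0.770976, sign → tz>0 ⇒ λ=+0.770976
r₁ = λ·B[:,0] = (+0.78661,-0.33099,+0.52124); r₂ = λ·B[:,1] = (+0.41708,+0.90731,-0.05327)
r₃ = r₁×r₂ = (-0.45529,+0.25930,+0.85175); SVD([r₁ r₂ r₃]) → R = UVᵀ:
  R  [+0.78661 +0.41708 -0.45529]
  R  [-0.33099 +0.90731 +0.25930]
  R  [+0.52124 -0.05327 +0.85175]
t = (+0.28222, +0.11742, +0.77098) m
tr R = 2.545668; θ = arccos((tr R − 1)/2) = 0.687501 rad = 39.391°
axis k = ((R−Rᵀ)₃₂, (R−Rᵀ)₁₃, (R−Rᵀ)₂₁) / (2 sinθ) = (-0.246269, -0.769394, -0.589394)
rvec = θ·k = (-0.169311, -0.528959, -0.405209)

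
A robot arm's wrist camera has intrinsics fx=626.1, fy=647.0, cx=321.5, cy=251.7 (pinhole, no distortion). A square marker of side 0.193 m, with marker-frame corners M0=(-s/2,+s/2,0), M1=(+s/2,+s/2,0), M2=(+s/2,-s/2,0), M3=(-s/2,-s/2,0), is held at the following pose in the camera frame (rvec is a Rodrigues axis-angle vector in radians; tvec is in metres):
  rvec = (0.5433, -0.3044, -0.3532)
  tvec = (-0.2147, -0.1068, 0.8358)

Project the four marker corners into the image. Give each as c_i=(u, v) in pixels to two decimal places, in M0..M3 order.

Intrinsics K: fx=626.1, fy=647.0, cx=321.5, cy=251.7
Marker side s = 0.193 m; corners in marker frame (Z=0):
  M0 = (-0.0965, +0.0965, 0)
  M1 = (+0.0965, +0.0965, 0)
  M2 = (+0.0965, -0.0965, 0)
  M3 = (-0.0965, -0.0965, 0)
rvec = (0.5433, -0.3044, -0.3532), |rvec| = θ = 0.71595 rad = 41.021°
Rodrigues: sinθ=0.65633, 1−cosθ=0.24553; R = I + sinθ·[k]× + (1−cosθ)·[k]×²:
    [+0.89586 +0.24457 -0.37097]
    [-0.40301 +0.79885 -0.44656]
    [+0.18714 +0.54956 +0.81423]
t = (-0.2147, -0.1068, 0.8358) m
M0: Pc = R·M0+t = (-0.27755, +0.00918, +0.87077); u = 626.1·(-0.27755)/0.87077 + 321.5 = 121.9378, v = 647.0·(+0.00918)/0.87077 + 251.7 = 258.5207
M1: Pc = R·M1+t = (-0.10465, -0.06860, +0.90689); u = 626.1·(-0.10465)/0.90689 + 321.5 = 249.2528, v = 647.0·(-0.06860)/0.90689 + 251.7 = 202.7584
M2: Pc = R·M2+t = (-0.15185, -0.22278, +0.80083); u = 626.1·(-0.15185)/0.80083 + 321.5 = 202.7804, v = 647.0·(-0.22278)/0.80083 + 251.7 = 71.7128
M3: Pc = R·M3+t = (-0.32475, -0.14500, +0.76471); u = 626.1·(-0.32475)/0.76471 + 321.5 = 55.6118, v = 647.0·(-0.14500)/0.76471 + 251.7 = 129.0200

c0=(121.94, 258.52) c1=(249.25, 202.76) c2=(202.78, 71.71) c3=(55.61, 129.02)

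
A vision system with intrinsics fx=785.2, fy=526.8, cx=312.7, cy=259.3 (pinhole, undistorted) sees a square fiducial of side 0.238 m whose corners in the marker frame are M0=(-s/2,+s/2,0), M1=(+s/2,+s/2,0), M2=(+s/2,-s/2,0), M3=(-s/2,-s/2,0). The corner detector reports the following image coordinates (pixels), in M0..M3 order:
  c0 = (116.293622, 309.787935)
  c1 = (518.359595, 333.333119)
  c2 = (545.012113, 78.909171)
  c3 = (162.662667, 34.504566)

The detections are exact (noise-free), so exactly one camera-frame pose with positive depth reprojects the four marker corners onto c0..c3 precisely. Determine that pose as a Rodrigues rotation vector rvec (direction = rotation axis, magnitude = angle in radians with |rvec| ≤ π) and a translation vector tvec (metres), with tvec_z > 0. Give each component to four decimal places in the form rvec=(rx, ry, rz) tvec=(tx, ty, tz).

rvec=(-0.0751, -0.1696, 0.0994) tvec=(0.0187, -0.0638, 0.4653)

Intrinsics K: fx=785.2, fy=526.8, cx=312.7, cy=259.3
Marker side s = 0.238 m; corners in marker frame (Z=0):
  M0 = (-0.1190, +0.1190, 0)
  M1 = (+0.1190, +0.1190, 0)
  M2 = (+0.1190, -0.1190, 0)
  M3 = (-0.1190, -0.1190, 0)
Detected image corners:
  c0 = (116.293622, 309.787935) px
  c1 = (518.359595, 333.333119) px
  c2 = (545.012113, 78.909171) px
  c3 = (162.662667, 34.504566) px
Planar DLT: solve 8×8 A·h = b for H (H[2,2]=1):
  H  [+1765.77746 -211.49265 +344.22542]
  H  [+210.59453 +1077.26549 +187.03930]
  H  [+0.35379 -0.17829 +1.00000]
B = K⁻¹H; ‖b₁‖=2.149290, ‖b₂‖=2.149290; λ = 2/(‖b₁‖+‖b₂‖) = 0.465270, sign → tz>0 ⇒ λ=+0.465270
r₁ = λ·B[:,0] = (+0.98076,+0.10497,+0.16461); r₂ = λ·B[:,1] = (-0.09229,+0.99227,-0.08295)
r₃ = r₁×r₂ = (-0.17204,+0.06616,+0.98287); SVD([r₁ r₂ r₃]) → R = UVᵀ:
  R  [+0.98076 -0.09229 -0.17204]
  R  [+0.10497 +0.99227 +0.06616]
  R  [+0.16461 -0.08295 +0.98287]
t = (+0.01868, -0.06382, +0.46527) m
tr R = 2.955894; θ = arccos((tr R − 1)/2) = 0.210403 rad = 12.055°
axis k = ((R−Rᵀ)₃₂, (R−Rᵀ)₁₃, (R−Rᵀ)₂₁) / (2 sinθ) = (-0.356987, -0.805944, +0.472244)
rvec = θ·k = (-0.075111, -0.169573, +0.099361)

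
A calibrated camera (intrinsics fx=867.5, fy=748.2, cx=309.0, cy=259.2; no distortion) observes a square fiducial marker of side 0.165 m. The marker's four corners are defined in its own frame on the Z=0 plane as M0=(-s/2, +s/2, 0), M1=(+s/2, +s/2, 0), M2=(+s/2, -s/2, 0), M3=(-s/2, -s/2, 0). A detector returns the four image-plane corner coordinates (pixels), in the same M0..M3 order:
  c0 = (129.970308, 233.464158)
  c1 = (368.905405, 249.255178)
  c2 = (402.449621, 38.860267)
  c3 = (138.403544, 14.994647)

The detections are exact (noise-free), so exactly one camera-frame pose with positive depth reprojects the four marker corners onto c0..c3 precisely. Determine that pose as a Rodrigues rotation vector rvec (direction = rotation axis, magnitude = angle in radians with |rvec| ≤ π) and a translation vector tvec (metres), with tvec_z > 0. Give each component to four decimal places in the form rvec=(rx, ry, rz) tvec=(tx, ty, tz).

rvec=(0.3655, -0.0829, 0.0915) tvec=(-0.0314, -0.0909, 0.5695)

Intrinsics K: fx=867.5, fy=748.2, cx=309.0, cy=259.2
Marker side s = 0.165 m; corners in marker frame (Z=0):
  M0 = (-0.0825, +0.0825, 0)
  M1 = (+0.0825, +0.0825, 0)
  M2 = (+0.0825, -0.0825, 0)
  M3 = (-0.0825, -0.0825, 0)
Detected image corners:
  c0 = (129.970308, 233.464158) px
  c1 = (368.905405, 249.255178) px
  c2 = (402.449621, 38.860267) px
  c3 = (138.403544, 14.994647) px
Planar DLT: solve 8×8 A·h = b for H (H[2,2]=1):
  H  [+1564.72980 +32.72688 +261.16928]
  H  [+141.85182 +1382.33384 +139.76226]
  H  [+0.17094 +0.61941 +1.00000]
B = K⁻¹H; ‖b₁‖=1.756044, ‖b₂‖=1.756044; λ = 2/(‖b₁‖+‖b₂‖) = 0.569462, sign → tz>0 ⇒ λ=+0.569462
r₁ = λ·B[:,0] = (+0.99248,+0.07424,+0.09734); r₂ = λ·B[:,1] = (-0.10416,+0.92991,+0.35273)
r₃ = r₁×r₂ = (-0.06433,-0.36022,+0.93065); SVD([r₁ r₂ r₃]) → R = UVᵀ:
  R  [+0.99248 -0.10416 -0.06433]
  R  [+0.07424 +0.92991 -0.36022]
  R  [+0.09734 +0.35273 +0.93065]
t = (-0.03140, -0.09091, +0.56946) m
tr R = 2.853036; θ = arccos((tr R − 1)/2) = 0.385746 rad = 22.102°
axis k = ((R−Rᵀ)₃₂, (R−Rᵀ)₁₃, (R−Rᵀ)₂₁) / (2 sinθ) = (+0.947435, -0.214854, +0.237075)
rvec = θ·k = (+0.365469, -0.082879, +0.091451)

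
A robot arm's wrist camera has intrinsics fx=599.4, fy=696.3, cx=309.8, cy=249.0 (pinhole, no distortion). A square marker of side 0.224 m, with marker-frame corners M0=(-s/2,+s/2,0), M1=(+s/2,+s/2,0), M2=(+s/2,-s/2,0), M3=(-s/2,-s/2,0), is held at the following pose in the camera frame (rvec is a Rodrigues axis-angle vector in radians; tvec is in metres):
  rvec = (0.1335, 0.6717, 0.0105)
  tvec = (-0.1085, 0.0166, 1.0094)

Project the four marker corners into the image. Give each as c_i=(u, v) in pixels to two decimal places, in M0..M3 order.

Intrinsics K: fx=599.4, fy=696.3, cx=309.8, cy=249.0
Marker side s = 0.224 m; corners in marker frame (Z=0):
  M0 = (-0.1120, +0.1120, 0)
  M1 = (+0.1120, +0.1120, 0)
  M2 = (+0.1120, -0.1120, 0)
  M3 = (-0.1120, -0.1120, 0)
rvec = (0.1335, 0.6717, 0.0105), |rvec| = θ = 0.68492 rad = 39.243°
Rodrigues: sinθ=0.63261, 1−cosθ=0.22553; R = I + sinθ·[k]× + (1−cosθ)·[k]×²:
    [+0.78304 +0.03341 +0.62107]
    [+0.05281 +0.99138 -0.11991]
    [-0.61973 +0.12670 +0.77452]
t = (-0.1085, 0.0166, 1.0094) m
M0: Pc = R·M0+t = (-0.19246, +0.12172, +1.09300); u = 599.4·(-0.19246)/1.09300 + 309.8 = 204.2561, v = 696.3·(+0.12172)/1.09300 + 249.0 = 326.5422
M1: Pc = R·M1+t = (-0.01706, +0.13355, +0.95418); u = 599.4·(-0.01706)/0.95418 + 309.8 = 299.0848, v = 696.3·(+0.13355)/0.95418 + 249.0 = 346.4555
M2: Pc = R·M2+t = (-0.02454, -0.08852, +0.92580); u = 599.4·(-0.02454)/0.92580 + 309.8 = 293.9106, v = 696.3·(-0.08852)/0.92580 + 249.0 = 182.4237
M3: Pc = R·M3+t = (-0.19994, -0.10035, +1.06462); u = 599.4·(-0.19994)/1.06462 + 309.8 = 197.2288, v = 696.3·(-0.10035)/1.06462 + 249.0 = 183.3681

c0=(204.26, 326.54) c1=(299.08, 346.46) c2=(293.91, 182.42) c3=(197.23, 183.37)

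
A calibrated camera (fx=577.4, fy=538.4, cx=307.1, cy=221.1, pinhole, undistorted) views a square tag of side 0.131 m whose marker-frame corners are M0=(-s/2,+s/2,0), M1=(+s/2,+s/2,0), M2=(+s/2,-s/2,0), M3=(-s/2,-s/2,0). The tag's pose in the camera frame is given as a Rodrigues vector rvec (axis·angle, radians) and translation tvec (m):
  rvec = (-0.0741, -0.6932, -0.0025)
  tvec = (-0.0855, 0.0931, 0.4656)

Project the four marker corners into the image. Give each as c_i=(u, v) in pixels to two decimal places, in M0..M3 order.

Intrinsics K: fx=577.4, fy=538.4, cx=307.1, cy=221.1
Marker side s = 0.131 m; corners in marker frame (Z=0):
  M0 = (-0.0655, +0.0655, 0)
  M1 = (+0.0655, +0.0655, 0)
  M2 = (+0.0655, -0.0655, 0)
  M3 = (-0.0655, -0.0655, 0)
rvec = (-0.0741, -0.6932, -0.0025), |rvec| = θ = 0.69715 rad = 39.944°
Rodrigues: sinθ=0.64204, 1−cosθ=0.23333; R = I + sinθ·[k]× + (1−cosθ)·[k]×²:
    [+0.76931 +0.02696 -0.63831]
    [+0.02236 +0.99736 +0.06907]
    [+0.63849 -0.06741 +0.76668]
t = (-0.0855, 0.0931, 0.4656) m
M0: Pc = R·M0+t = (-0.13412, +0.15696, +0.41936); u = 577.4·(-0.13412)/0.41936 + 307.1 = 122.4321, v = 538.4·(+0.15696)/0.41936 + 221.1 = 422.6165
M1: Pc = R·M1+t = (-0.03334, +0.15989, +0.50301); u = 577.4·(-0.03334)/0.50301 + 307.1 = 268.8241, v = 538.4·(+0.15989)/0.50301 + 221.1 = 392.2425
M2: Pc = R·M2+t = (-0.03688, +0.02924, +0.51184); u = 577.4·(-0.03688)/0.51184 + 307.1 = 265.5000, v = 538.4·(+0.02924)/0.51184 + 221.1 = 251.8546
M3: Pc = R·M3+t = (-0.13766, +0.02631, +0.42819); u = 577.4·(-0.13766)/0.42819 + 307.1 = 121.4778, v = 538.4·(+0.02631)/0.42819 + 221.1 = 254.1795

c0=(122.43, 422.62) c1=(268.82, 392.24) c2=(265.50, 251.85) c3=(121.48, 254.18)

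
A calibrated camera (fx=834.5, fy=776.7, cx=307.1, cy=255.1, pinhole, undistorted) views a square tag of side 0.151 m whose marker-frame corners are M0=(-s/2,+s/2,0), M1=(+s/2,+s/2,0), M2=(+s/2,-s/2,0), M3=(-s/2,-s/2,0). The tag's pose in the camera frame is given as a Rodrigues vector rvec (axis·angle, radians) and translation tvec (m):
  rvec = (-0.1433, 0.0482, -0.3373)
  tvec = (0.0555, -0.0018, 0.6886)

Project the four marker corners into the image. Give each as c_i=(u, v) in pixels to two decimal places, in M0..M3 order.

Intrinsics K: fx=834.5, fy=776.7, cx=307.1, cy=255.1
Marker side s = 0.151 m; corners in marker frame (Z=0):
  M0 = (-0.0755, +0.0755, 0)
  M1 = (+0.0755, +0.0755, 0)
  M2 = (+0.0755, -0.0755, 0)
  M3 = (-0.0755, -0.0755, 0)
rvec = (-0.1433, 0.0482, -0.3373), |rvec| = θ = 0.36963 rad = 21.178°
Rodrigues: sinθ=0.36127, 1−cosθ=0.06754; R = I + sinθ·[k]× + (1−cosθ)·[k]×²:
    [+0.94261 +0.32626 +0.07100]
    [-0.33309 +0.93361 +0.13202]
    [-0.02322 -0.14810 +0.98870]
t = (0.0555, -0.0018, 0.6886) m
M0: Pc = R·M0+t = (+0.00897, +0.09384, +0.67917); u = 834.5·(+0.00897)/0.67917 + 307.1 = 318.1157, v = 776.7·(+0.09384)/0.67917 + 255.1 = 362.4101
M1: Pc = R·M1+t = (+0.15130, +0.04354, +0.67567); u = 834.5·(+0.15130)/0.67567 + 307.1 = 493.9667, v = 776.7·(+0.04354)/0.67567 + 255.1 = 305.1500
M2: Pc = R·M2+t = (+0.10203, -0.09744, +0.69803); u = 834.5·(+0.10203)/0.69803 + 307.1 = 429.0835, v = 776.7·(-0.09744)/0.69803 + 255.1 = 146.6831
M3: Pc = R·M3+t = (-0.04030, -0.04714, +0.70153); u = 834.5·(-0.04030)/0.70153 + 307.1 = 259.1623, v = 776.7·(-0.04714)/0.70153 + 255.1 = 202.9098

c0=(318.12, 362.41) c1=(493.97, 305.15) c2=(429.08, 146.68) c3=(259.16, 202.91)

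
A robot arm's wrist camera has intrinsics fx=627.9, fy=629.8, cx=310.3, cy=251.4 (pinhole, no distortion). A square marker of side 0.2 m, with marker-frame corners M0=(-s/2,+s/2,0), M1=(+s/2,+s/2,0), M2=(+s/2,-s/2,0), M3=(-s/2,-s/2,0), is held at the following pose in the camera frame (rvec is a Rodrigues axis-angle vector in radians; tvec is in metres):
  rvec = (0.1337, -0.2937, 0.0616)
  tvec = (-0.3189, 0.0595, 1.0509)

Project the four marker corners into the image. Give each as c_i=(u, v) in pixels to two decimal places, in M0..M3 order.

Intrinsics K: fx=627.9, fy=629.8, cx=310.3, cy=251.4
Marker side s = 0.2 m; corners in marker frame (Z=0):
  M0 = (-0.1000, +0.1000, 0)
  M1 = (+0.1000, +0.1000, 0)
  M2 = (+0.1000, -0.1000, 0)
  M3 = (-0.1000, -0.1000, 0)
rvec = (0.1337, -0.2937, 0.0616), |rvec| = θ = 0.32853 rad = 18.823°
Rodrigues: sinθ=0.32265, 1−cosθ=0.05348; R = I + sinθ·[k]× + (1−cosθ)·[k]×²:
    [+0.95538 -0.07996 -0.28436]
    [+0.04104 +0.98926 -0.14027]
    [+0.29253 +0.12234 +0.94840]
t = (-0.3189, 0.0595, 1.0509) m
M0: Pc = R·M0+t = (-0.42243, +0.15432, +1.03388); u = 627.9·(-0.42243)/1.03388 + 310.3 = 53.7466, v = 629.8·(+0.15432)/1.03388 + 251.4 = 345.4070
M1: Pc = R·M1+t = (-0.23136, +0.16253, +1.09239); u = 627.9·(-0.23136)/1.09239 + 310.3 = 177.3163, v = 629.8·(+0.16253)/1.09239 + 251.4 = 345.1045
M2: Pc = R·M2+t = (-0.21537, -0.03532, +1.06792); u = 627.9·(-0.21537)/1.06792 + 310.3 = 183.6716, v = 629.8·(-0.03532)/1.06792 + 251.4 = 230.5689
M3: Pc = R·M3+t = (-0.40644, -0.04353, +1.00941); u = 627.9·(-0.40644)/1.00941 + 310.3 = 57.4749, v = 629.8·(-0.04353)/1.00941 + 251.4 = 224.2403

c0=(53.75, 345.41) c1=(177.32, 345.10) c2=(183.67, 230.57) c3=(57.47, 224.24)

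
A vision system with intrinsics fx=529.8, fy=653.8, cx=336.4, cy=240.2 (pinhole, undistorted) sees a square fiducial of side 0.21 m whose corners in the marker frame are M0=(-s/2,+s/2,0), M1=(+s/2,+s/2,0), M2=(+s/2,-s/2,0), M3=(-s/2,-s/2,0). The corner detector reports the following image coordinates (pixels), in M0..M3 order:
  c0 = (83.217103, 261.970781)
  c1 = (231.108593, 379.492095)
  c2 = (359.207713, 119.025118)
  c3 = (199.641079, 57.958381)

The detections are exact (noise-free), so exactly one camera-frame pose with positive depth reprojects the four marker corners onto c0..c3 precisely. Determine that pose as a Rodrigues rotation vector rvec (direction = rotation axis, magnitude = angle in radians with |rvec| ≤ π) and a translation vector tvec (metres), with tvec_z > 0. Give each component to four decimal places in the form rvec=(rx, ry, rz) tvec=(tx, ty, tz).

Intrinsics K: fx=529.8, fy=653.8, cx=336.4, cy=240.2
Marker side s = 0.21 m; corners in marker frame (Z=0):
  M0 = (-0.1050, +0.1050, 0)
  M1 = (+0.1050, +0.1050, 0)
  M2 = (+0.1050, -0.1050, 0)
  M3 = (-0.1050, -0.1050, 0)
Detected image corners:
  c0 = (83.217103, 261.970781) px
  c1 = (231.108593, 379.492095) px
  c2 = (359.207713, 119.025118) px
  c3 = (199.641079, 57.958381) px
Planar DLT: solve 8×8 A·h = b for H (H[2,2]=1):
  H  [+516.53316 -672.74390 +213.02722]
  H  [+215.99450 +1004.30133 +194.73736]
  H  [-0.99297 -0.42807 +1.00000]
B = K⁻¹H; ‖b₁‖=2.011652, ‖b₂‖=2.011652; λ = 2/(‖b₁‖+‖b₂‖) = 0.497104, sign → tz>0 ⇒ λ=+0.497104
r₁ = λ·B[:,0] = (+0.79808,+0.34557,-0.49361); r₂ = λ·B[:,1] = (-0.49611,+0.84178,-0.21279)
r₃ = r₁×r₂ = (+0.34197,+0.41471,+0.84325); SVD([r₁ r₂ r₃]) → R = UVᵀ:
  R  [+0.79808 -0.49611 +0.34197]
  R  [+0.34557 +0.84178 +0.41471]
  R  [-0.49361 -0.21279 +0.84325]
t = (-0.11576, -0.03457, +0.49710) m
tr R = 2.483104; θ = arccos((tr R − 1)/2) = 0.735415 rad = 42.136°
axis k = ((R−Rᵀ)₃₂, (R−Rᵀ)₁₃, (R−Rᵀ)₂₁) / (2 sinθ) = (-0.467663, +0.622739, +0.627286)
rvec = θ·k = (-0.343926, +0.457972, +0.461316)

rvec=(-0.3439, 0.4580, 0.4613) tvec=(-0.1158, -0.0346, 0.4971)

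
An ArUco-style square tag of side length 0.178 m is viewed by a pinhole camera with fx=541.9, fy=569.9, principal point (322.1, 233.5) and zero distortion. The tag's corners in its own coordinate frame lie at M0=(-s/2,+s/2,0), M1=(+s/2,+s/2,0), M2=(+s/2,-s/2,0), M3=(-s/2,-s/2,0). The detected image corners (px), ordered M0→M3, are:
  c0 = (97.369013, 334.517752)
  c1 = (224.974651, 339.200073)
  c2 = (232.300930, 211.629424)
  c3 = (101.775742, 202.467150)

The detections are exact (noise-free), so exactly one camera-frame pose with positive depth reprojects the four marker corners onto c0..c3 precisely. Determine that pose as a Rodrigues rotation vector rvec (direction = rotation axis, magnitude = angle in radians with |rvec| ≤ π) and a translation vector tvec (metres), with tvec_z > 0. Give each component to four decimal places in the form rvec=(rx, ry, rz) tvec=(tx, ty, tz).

Intrinsics K: fx=541.9, fy=569.9, cx=322.1, cy=233.5
Marker side s = 0.178 m; corners in marker frame (Z=0):
  M0 = (-0.0890, +0.0890, 0)
  M1 = (+0.0890, +0.0890, 0)
  M2 = (+0.0890, -0.0890, 0)
  M3 = (-0.0890, -0.0890, 0)
Detected image corners:
  c0 = (97.369013, 334.517752) px
  c1 = (224.974651, 339.200073) px
  c2 = (232.300930, 211.629424) px
  c3 = (101.775742, 202.467150) px
Planar DLT: solve 8×8 A·h = b for H (H[2,2]=1):
  H  [+755.61873 -10.84693 +165.14173]
  H  [+89.49906 +765.93199 +272.79421]
  H  [+0.18666 +0.13557 +1.00000]
B = K⁻¹H; ‖b₁‖=1.299444, ‖b₂‖=1.299444; λ = 2/(‖b₁‖+‖b₂‖) = 0.769560, sign → tz>0 ⇒ λ=+0.769560
r₁ = λ·B[:,0] = (+0.98769,+0.06200,+0.14364); r₂ = λ·B[:,1] = (-0.07741,+0.99153,+0.10433)
r₃ = r₁×r₂ = (-0.13596,-0.11416,+0.98412); SVD([r₁ r₂ r₃]) → R = UVᵀ:
  R  [+0.98769 -0.07741 -0.13596]
  R  [+0.06200 +0.99153 -0.11416]
  R  [+0.14364 +0.10433 +0.98412]
t = (-0.22290, +0.05306, +0.76956) m
tr R = 2.963326; θ = arccos((tr R − 1)/2) = 0.191798 rad = 10.989°
axis k = ((R−Rᵀ)₃₂, (R−Rᵀ)₁₃, (R−Rᵀ)₂₁) / (2 sinθ) = (+0.573089, -0.733379, +0.365683)
rvec = θ·k = (+0.109917, -0.140660, +0.070137)

rvec=(0.1099, -0.1407, 0.0701) tvec=(-0.2229, 0.0531, 0.7696)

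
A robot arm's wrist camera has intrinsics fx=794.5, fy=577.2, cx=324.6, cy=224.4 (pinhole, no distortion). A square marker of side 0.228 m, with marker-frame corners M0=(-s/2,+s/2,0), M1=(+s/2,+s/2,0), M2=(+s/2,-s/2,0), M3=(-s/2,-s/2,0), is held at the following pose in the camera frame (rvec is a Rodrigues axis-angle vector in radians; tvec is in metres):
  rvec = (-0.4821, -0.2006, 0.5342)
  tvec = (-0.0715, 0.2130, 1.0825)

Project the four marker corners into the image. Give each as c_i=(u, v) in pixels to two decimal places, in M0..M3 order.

Intrinsics K: fx=794.5, fy=577.2, cx=324.6, cy=224.4
Marker side s = 0.228 m; corners in marker frame (Z=0):
  M0 = (-0.1140, +0.1140, 0)
  M1 = (+0.1140, +0.1140, 0)
  M2 = (+0.1140, -0.1140, 0)
  M3 = (-0.1140, -0.1140, 0)
rvec = (-0.4821, -0.2006, 0.5342), |rvec| = θ = 0.74701 rad = 42.801°
Rodrigues: sinθ=0.67945, 1−cosθ=0.26628; R = I + sinθ·[k]× + (1−cosθ)·[k]×²:
    [+0.84463 -0.43974 -0.30535]
    [+0.53203 +0.75292 +0.38736]
    [+0.05957 -0.48963 +0.86989]
t = (-0.0715, 0.2130, 1.0825) m
M0: Pc = R·M0+t = (-0.21792, +0.23818, +1.01989); u = 794.5·(-0.21792)/1.01989 + 324.6 = 154.8413, v = 577.2·(+0.23818)/1.01989 + 224.4 = 359.1970
M1: Pc = R·M1+t = (-0.02534, +0.35948, +1.03347); u = 794.5·(-0.02534)/1.03347 + 324.6 = 305.1174, v = 577.2·(+0.35948)/1.03347 + 224.4 = 425.1742
M2: Pc = R·M2+t = (+0.07492, +0.18782, +1.14511); u = 794.5·(+0.07492)/1.14511 + 324.6 = 376.5793, v = 577.2·(+0.18782)/1.14511 + 224.4 = 319.0712
M3: Pc = R·M3+t = (-0.11766, +0.06652, +1.13153); u = 794.5·(-0.11766)/1.13153 + 324.6 = 241.9871, v = 577.2·(+0.06652)/1.13153 + 224.4 = 258.3299

c0=(154.84, 359.20) c1=(305.12, 425.17) c2=(376.58, 319.07) c3=(241.99, 258.33)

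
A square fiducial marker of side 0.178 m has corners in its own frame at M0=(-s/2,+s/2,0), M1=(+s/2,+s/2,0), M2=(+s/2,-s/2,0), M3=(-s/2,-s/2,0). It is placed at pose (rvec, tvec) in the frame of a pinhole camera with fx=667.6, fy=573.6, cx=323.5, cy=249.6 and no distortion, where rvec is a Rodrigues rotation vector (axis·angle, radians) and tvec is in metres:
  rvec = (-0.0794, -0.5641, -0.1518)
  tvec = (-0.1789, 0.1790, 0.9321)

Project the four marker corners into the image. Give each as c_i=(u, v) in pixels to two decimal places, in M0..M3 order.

c0=(142.85, 430.24) c1=(262.02, 399.85) c2=(242.45, 296.56) c3=(121.97, 315.59)

Intrinsics K: fx=667.6, fy=573.6, cx=323.5, cy=249.6
Marker side s = 0.178 m; corners in marker frame (Z=0):
  M0 = (-0.0890, +0.0890, 0)
  M1 = (+0.0890, +0.0890, 0)
  M2 = (+0.0890, -0.0890, 0)
  M3 = (-0.0890, -0.0890, 0)
rvec = (-0.0794, -0.5641, -0.1518), |rvec| = θ = 0.58954 rad = 33.778°
Rodrigues: sinθ=0.55598, 1−cosθ=0.16880; R = I + sinθ·[k]× + (1−cosθ)·[k]×²:
    [+0.83426 +0.16491 -0.52613]
    [-0.12140 +0.98575 +0.11647]
    [+0.53784 -0.03329 +0.84239]
t = (-0.1789, 0.1790, 0.9321) m
M0: Pc = R·M0+t = (-0.23847, +0.27754, +0.88127); u = 667.6·(-0.23847)/0.88127 + 323.5 = 142.8471, v = 573.6·(+0.27754)/0.88127 + 249.6 = 430.2427
M1: Pc = R·M1+t = (-0.08997, +0.25593, +0.97700); u = 667.6·(-0.08997)/0.97700 + 323.5 = 262.0198, v = 573.6·(+0.25593)/0.97700 + 249.6 = 399.8545
M2: Pc = R·M2+t = (-0.11933, +0.08046, +0.98293); u = 667.6·(-0.11933)/0.98293 + 323.5 = 242.4531, v = 573.6·(+0.08046)/0.98293 + 249.6 = 296.5554
M3: Pc = R·M3+t = (-0.26783, +0.10207, +0.88720); u = 667.6·(-0.26783)/0.88720 + 323.5 = 121.9651, v = 573.6·(+0.10207)/0.88720 + 249.6 = 315.5939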